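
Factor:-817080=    - 2^3*3^1 * 5^1*11^1 * 619^1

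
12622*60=757320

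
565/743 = 565/743=0.76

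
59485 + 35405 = 94890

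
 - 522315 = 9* (  -  58035 )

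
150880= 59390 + 91490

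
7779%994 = 821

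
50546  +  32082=82628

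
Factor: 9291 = 3^1*19^1* 163^1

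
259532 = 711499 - 451967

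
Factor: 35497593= 3^2*1297^1*3041^1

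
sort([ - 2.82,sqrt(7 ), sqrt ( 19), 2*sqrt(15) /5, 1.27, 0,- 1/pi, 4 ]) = [ - 2.82, - 1/pi,0,1.27, 2*sqrt(15)/5, sqrt(7 ), 4,sqrt(19) ]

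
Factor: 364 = 2^2*7^1*13^1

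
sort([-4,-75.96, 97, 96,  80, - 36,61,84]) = [ - 75.96, - 36, - 4, 61,  80,84, 96,  97]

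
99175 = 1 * 99175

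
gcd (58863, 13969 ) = 1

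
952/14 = 68  =  68.00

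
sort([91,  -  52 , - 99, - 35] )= [ -99,  -  52, - 35, 91 ] 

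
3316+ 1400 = 4716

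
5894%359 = 150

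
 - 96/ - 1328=6/83 = 0.07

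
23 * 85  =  1955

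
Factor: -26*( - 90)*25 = 2^2*3^2*5^3* 13^1  =  58500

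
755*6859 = 5178545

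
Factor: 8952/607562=2^2*3^1*373^1*303781^ ( - 1 ) = 4476/303781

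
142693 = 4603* 31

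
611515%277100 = 57315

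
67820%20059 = 7643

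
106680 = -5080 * (  -  21 )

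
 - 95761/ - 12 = 7980+1/12 = 7980.08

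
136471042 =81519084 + 54951958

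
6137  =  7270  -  1133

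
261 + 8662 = 8923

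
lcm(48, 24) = 48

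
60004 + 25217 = 85221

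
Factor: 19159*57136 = 2^4*7^2*17^1*23^1*3571^1 = 1094668624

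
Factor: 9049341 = 3^1*7^1*430921^1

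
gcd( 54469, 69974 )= 1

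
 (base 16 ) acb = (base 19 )7c8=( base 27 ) 3l9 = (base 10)2763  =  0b101011001011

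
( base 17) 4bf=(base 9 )1768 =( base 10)1358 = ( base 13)806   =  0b10101001110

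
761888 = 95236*8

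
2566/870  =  2+413/435= 2.95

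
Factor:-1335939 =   -  3^1*11^1*40483^1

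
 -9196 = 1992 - 11188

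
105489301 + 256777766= 362267067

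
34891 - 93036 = -58145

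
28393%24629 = 3764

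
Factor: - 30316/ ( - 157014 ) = 106/549=2^1* 3^(-2)*53^1*61^(-1)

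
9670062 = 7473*1294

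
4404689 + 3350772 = 7755461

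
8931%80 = 51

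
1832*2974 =5448368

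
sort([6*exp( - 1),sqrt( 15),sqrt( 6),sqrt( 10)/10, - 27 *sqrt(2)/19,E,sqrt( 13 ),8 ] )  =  [ - 27 * sqrt( 2) /19,sqrt( 10)/10, 6 * exp( - 1),sqrt( 6 ),E,sqrt (13 ),sqrt( 15 ),8] 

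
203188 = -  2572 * (-79)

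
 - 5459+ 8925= 3466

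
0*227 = 0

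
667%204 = 55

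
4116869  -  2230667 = 1886202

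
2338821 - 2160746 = 178075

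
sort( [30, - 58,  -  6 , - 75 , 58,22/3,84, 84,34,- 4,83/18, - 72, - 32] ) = [ - 75 ,-72 , - 58,-32,-6, - 4 , 83/18 , 22/3,30,34,58, 84 , 84]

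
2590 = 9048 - 6458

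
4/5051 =4/5051 =0.00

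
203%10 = 3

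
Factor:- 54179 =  - 17^1*3187^1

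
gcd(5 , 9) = 1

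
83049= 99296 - 16247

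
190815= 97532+93283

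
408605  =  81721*5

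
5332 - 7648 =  - 2316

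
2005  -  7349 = - 5344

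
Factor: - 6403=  - 19^1*337^1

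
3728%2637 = 1091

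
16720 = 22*760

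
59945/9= 6660 + 5/9 = 6660.56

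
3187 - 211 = 2976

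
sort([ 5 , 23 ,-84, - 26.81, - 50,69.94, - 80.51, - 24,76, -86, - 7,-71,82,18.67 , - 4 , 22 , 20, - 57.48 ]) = [ - 86,  -  84, - 80.51, - 71 , - 57.48,  -  50, - 26.81, - 24, - 7, - 4,  5,18.67,20, 22,23,69.94, 76,82 ]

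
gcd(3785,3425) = 5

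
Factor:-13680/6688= - 2^(-1 ) * 3^2*5^1*11^( - 1 )=- 45/22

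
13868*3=41604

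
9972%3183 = 423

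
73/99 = 73/99 =0.74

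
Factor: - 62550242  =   - 2^1 * 17^1*19^1*96827^1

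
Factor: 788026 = 2^1*  23^1 * 37^1*463^1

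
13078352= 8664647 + 4413705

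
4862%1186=118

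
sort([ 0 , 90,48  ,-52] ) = [ - 52,  0, 48, 90]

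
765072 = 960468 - 195396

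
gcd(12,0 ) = 12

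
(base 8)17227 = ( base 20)JBB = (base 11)597a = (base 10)7831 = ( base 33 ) 76a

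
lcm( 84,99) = 2772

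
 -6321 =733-7054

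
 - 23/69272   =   - 23/69272 = - 0.00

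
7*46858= 328006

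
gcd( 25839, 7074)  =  27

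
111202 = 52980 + 58222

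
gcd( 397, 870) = 1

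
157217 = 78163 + 79054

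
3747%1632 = 483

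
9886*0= 0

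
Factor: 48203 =19^1*43^1*59^1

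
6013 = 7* 859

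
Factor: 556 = 2^2*139^1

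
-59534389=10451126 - 69985515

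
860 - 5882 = -5022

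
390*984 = 383760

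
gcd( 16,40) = 8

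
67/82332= 67/82332 = 0.00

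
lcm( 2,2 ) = 2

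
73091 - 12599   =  60492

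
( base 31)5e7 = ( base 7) 21203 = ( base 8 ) 12176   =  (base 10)5246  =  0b1010001111110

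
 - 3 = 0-3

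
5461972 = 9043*604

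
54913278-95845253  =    -  40931975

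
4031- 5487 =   -  1456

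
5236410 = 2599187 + 2637223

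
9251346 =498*18577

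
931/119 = 7  +  14/17 = 7.82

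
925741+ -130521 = 795220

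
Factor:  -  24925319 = - 24925319^1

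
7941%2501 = 438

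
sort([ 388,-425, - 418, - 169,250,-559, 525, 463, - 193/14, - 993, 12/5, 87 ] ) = [ - 993, - 559 ,-425, - 418 , - 169, -193/14, 12/5, 87,250, 388,  463 , 525] 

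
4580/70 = 458/7 = 65.43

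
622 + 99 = 721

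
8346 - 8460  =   - 114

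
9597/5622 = 1  +  1325/1874 = 1.71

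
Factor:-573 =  -3^1*191^1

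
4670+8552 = 13222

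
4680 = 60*78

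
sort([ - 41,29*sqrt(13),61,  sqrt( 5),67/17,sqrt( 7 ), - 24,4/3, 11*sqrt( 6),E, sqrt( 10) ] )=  [ - 41, - 24,4/3,sqrt(5), sqrt(7),E,sqrt( 10 ),67/17, 11 * sqrt ( 6), 61,29*sqrt(13 )] 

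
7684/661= 11 + 413/661  =  11.62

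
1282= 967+315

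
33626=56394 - 22768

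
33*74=2442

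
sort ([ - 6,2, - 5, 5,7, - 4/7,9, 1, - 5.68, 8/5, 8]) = [ - 6, - 5.68 ,  -  5, - 4/7,1,8/5, 2,5,7,8, 9]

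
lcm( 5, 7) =35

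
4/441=4/441 = 0.01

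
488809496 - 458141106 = 30668390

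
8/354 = 4/177 =0.02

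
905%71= 53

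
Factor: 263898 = 2^1*3^6*181^1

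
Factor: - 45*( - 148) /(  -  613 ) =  - 6660/613 = -2^2*3^2*5^1*37^1*613^(- 1) 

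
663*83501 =55361163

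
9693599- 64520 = 9629079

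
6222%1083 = 807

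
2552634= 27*94542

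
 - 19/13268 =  - 1 + 13249/13268=- 0.00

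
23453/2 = 11726 + 1/2=11726.50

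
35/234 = 35/234 = 0.15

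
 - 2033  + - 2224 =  - 4257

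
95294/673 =141 +401/673 = 141.60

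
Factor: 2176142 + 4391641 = 6567783 = 3^1*197^1*11113^1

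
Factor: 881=881^1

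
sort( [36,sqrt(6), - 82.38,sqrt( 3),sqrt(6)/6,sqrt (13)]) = [  -  82.38,sqrt(6)/6, sqrt (3),  sqrt( 6 ),  sqrt( 13), 36 ] 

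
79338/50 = 39669/25 = 1586.76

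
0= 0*140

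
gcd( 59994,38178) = 5454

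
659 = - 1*( - 659)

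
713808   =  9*79312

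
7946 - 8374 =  - 428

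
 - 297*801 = -237897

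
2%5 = 2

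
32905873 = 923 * 35651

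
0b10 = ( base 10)2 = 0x2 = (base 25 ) 2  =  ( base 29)2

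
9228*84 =775152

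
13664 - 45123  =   - 31459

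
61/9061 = 61/9061 = 0.01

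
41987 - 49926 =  - 7939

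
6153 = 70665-64512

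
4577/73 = 4577/73=62.70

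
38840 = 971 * 40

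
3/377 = 3/377= 0.01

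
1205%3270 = 1205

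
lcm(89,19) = 1691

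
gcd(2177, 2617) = 1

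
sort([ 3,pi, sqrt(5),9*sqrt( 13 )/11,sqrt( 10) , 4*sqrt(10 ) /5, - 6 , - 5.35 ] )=[ - 6 , - 5.35,sqrt (5),4*sqrt(10) /5,9*sqrt(13) /11,3,pi,sqrt (10 )]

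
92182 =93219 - 1037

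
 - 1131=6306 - 7437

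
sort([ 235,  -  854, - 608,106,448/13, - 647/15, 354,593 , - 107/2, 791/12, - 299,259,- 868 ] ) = [ - 868,  -  854, - 608, - 299, - 107/2 , - 647/15,448/13, 791/12,106,235, 259,354  ,  593 ] 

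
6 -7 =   -  1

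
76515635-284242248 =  - 207726613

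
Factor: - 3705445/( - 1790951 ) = 5^1 * 61^1  *  12149^1*1790951^( - 1 )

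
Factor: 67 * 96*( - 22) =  - 141504 = - 2^6 * 3^1*11^1 *67^1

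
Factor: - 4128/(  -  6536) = 2^2*3^1 * 19^(-1) = 12/19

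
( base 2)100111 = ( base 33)16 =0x27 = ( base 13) 30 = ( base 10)39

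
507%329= 178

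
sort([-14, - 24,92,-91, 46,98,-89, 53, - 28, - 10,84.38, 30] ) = [ - 91, - 89, - 28 ,-24,-14, - 10,30, 46,53,  84.38, 92,98 ]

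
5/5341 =5/5341 = 0.00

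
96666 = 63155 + 33511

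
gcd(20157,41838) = 3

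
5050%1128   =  538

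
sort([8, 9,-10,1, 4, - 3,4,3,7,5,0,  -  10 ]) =[ - 10, - 10,  -  3,0,1,3, 4,4, 5,  7, 8,9]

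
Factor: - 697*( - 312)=2^3 *3^1*13^1 * 17^1*41^1 = 217464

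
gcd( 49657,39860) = 1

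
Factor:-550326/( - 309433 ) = 2^1*3^1*7^1*13103^1*309433^( - 1 )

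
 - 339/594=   -  113/198 = - 0.57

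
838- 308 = 530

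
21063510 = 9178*2295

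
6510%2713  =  1084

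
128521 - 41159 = 87362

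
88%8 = 0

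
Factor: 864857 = 7^1*123551^1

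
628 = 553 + 75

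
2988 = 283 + 2705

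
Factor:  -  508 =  - 2^2* 127^1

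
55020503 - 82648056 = -27627553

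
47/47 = 1 = 1.00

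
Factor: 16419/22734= 2^(-1) *3^( - 2 )*13^1  =  13/18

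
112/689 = 112/689 = 0.16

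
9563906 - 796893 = 8767013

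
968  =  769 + 199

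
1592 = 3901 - 2309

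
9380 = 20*469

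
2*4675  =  9350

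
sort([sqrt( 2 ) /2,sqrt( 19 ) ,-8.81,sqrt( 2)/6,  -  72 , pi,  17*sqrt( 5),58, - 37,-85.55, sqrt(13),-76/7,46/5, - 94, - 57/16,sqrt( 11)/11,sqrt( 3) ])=[ - 94,-85.55,-72,  -  37 ,-76/7,-8.81, - 57/16, sqrt (2)/6,sqrt( 11 )/11,sqrt(2 )/2,sqrt( 3 ) , pi,sqrt(13),sqrt ( 19 ),46/5,17 * sqrt( 5), 58]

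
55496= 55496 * 1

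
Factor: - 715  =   - 5^1*11^1*13^1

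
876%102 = 60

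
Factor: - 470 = - 2^1*5^1 * 47^1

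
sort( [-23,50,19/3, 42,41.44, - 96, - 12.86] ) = [  -  96, - 23,-12.86 , 19/3, 41.44,42, 50] 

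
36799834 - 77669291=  - 40869457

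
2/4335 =2/4335 = 0.00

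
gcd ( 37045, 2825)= 5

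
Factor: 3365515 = 5^1*  31^1 * 21713^1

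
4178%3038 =1140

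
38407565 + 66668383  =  105075948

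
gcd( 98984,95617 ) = 1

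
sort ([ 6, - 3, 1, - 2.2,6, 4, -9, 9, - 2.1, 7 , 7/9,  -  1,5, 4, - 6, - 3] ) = [ - 9 , - 6,- 3, - 3, - 2.2, - 2.1, - 1,7/9,1,4, 4, 5, 6, 6,7 , 9 ]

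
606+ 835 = 1441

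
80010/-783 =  - 103 +71/87 = - 102.18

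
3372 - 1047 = 2325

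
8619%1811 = 1375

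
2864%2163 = 701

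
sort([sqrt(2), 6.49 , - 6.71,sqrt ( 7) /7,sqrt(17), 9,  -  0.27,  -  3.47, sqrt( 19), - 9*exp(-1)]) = [-6.71 , - 3.47, - 9*exp( - 1)  , -0.27,sqrt( 7 ) /7,sqrt( 2), sqrt(17 ),sqrt( 19 ) , 6.49,9 ] 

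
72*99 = 7128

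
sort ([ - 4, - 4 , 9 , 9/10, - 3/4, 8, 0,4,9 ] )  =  [  -  4, - 4,-3/4, 0, 9/10,  4 , 8, 9, 9]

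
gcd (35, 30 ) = 5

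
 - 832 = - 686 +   -  146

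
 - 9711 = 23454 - 33165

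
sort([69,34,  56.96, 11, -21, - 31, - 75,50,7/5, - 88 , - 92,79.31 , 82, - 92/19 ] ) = [ - 92 ,- 88, - 75, - 31 , - 21 , - 92/19,7/5,11,34,  50,56.96, 69, 79.31,82 ] 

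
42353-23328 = 19025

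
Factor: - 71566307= - 4127^1 * 17341^1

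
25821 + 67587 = 93408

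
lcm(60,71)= 4260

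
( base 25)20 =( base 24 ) 22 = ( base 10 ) 50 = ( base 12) 42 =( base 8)62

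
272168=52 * 5234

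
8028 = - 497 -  - 8525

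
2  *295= 590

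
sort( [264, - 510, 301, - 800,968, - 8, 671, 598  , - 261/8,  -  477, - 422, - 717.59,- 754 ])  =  [ - 800,-754,  -  717.59, - 510, - 477,-422, - 261/8, - 8, 264,301, 598,  671,968] 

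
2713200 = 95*28560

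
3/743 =3/743=0.00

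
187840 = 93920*2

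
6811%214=177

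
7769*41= 318529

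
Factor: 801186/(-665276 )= - 400593/332638 = -2^( - 1)*3^1*67^1*1993^1*166319^( - 1)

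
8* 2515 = 20120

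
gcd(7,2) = 1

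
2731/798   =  2731/798 = 3.42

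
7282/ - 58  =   - 126 + 13/29 = - 125.55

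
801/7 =801/7 = 114.43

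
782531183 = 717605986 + 64925197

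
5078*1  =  5078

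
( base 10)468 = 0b111010100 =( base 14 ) 256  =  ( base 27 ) h9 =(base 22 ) l6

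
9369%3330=2709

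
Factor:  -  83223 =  - 3^2*7^1*1321^1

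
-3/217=  -  3/217 = - 0.01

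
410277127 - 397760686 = 12516441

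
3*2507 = 7521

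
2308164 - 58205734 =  - 55897570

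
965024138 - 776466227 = 188557911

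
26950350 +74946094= 101896444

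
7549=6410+1139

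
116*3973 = 460868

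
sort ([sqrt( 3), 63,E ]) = [ sqrt(3 ), E,63] 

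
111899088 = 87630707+24268381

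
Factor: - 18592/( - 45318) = 16/39= 2^4*3^ (-1)*13^( - 1 )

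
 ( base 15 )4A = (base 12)5a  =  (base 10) 70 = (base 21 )37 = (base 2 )1000110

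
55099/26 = 2119 + 5/26 = 2119.19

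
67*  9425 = 631475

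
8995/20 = 449 + 3/4 = 449.75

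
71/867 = 71/867= 0.08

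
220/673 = 220/673 = 0.33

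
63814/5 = 12762+ 4/5 =12762.80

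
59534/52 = 29767/26 = 1144.88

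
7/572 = 7/572 = 0.01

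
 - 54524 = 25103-79627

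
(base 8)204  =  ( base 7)246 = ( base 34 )3U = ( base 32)44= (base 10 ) 132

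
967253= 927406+39847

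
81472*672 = 54749184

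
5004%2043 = 918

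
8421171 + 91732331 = 100153502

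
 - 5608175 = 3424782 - 9032957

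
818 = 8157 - 7339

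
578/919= 578/919 = 0.63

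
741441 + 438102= 1179543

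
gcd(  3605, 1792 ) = 7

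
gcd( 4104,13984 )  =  152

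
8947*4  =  35788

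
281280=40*7032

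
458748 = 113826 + 344922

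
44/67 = 44/67=0.66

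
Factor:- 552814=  - 2^1* 47^1*5881^1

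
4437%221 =17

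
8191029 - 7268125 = 922904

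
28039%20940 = 7099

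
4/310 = 2/155 =0.01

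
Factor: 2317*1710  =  3962070 =2^1 * 3^2 * 5^1*7^1*19^1*331^1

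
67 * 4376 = 293192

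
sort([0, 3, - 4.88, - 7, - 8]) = [ - 8 , - 7, - 4.88,0,3 ]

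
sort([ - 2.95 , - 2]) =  [ - 2.95, - 2 ]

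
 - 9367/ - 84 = 9367/84 = 111.51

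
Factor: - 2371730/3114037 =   -  2^1*5^1*313^(-1)*9949^(-1)*237173^1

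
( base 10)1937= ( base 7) 5435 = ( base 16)791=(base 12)1155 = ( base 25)32C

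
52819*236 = 12465284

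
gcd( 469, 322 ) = 7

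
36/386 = 18/193 = 0.09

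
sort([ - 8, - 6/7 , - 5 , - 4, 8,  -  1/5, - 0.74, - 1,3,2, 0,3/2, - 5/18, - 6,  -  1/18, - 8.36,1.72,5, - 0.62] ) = [  -  8.36,-8, - 6, - 5, - 4, - 1,  -  6/7, - 0.74, - 0.62,-5/18,-1/5, - 1/18,0,3/2, 1.72,2,3, 5 , 8 ]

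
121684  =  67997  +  53687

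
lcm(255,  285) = 4845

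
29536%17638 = 11898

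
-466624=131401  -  598025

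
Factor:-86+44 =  - 2^1*3^1*7^1 = -  42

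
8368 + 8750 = 17118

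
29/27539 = 29/27539=0.00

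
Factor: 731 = 17^1*43^1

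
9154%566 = 98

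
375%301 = 74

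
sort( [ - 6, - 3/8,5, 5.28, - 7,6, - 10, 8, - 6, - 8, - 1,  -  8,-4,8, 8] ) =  [ - 10 ,- 8 , - 8, - 7, - 6, - 6, - 4,-1,-3/8, 5 , 5.28,  6, 8,  8 , 8]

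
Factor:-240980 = - 2^2*5^1*12049^1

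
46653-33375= 13278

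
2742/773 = 2742/773 = 3.55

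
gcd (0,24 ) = 24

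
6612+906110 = 912722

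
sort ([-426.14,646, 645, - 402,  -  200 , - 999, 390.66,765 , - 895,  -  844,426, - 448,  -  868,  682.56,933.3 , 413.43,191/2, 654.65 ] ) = [ - 999,  -  895, - 868,  -  844, - 448,  -  426.14, - 402, - 200,191/2,390.66,413.43,  426, 645,  646,654.65,682.56,765,933.3]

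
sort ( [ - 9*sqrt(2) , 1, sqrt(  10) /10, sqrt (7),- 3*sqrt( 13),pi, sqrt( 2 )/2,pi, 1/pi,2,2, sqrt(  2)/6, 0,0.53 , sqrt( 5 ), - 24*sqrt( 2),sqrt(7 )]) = [  -  24*sqrt(2), - 9 *sqrt( 2 ), - 3*sqrt(13), 0, sqrt( 2 ) /6, sqrt(10)/10,1/pi, 0.53,  sqrt(  2)/2 , 1,2,2, sqrt( 5 ), sqrt( 7),  sqrt( 7), pi, pi ] 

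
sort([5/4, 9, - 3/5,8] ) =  [ -3/5, 5/4,8,9 ]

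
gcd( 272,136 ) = 136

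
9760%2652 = 1804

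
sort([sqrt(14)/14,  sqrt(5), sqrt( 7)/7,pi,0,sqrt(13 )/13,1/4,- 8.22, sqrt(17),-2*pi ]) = [ - 8.22, - 2*pi , 0,1/4,sqrt(14 ) /14,sqrt(13)/13,sqrt(7) /7, sqrt (5),pi,sqrt ( 17 )]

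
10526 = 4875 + 5651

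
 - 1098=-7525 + 6427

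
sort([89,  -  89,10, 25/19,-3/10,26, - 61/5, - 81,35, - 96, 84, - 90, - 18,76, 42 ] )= [ - 96, - 90,-89,  -  81, - 18,-61/5, - 3/10, 25/19,10,26,35,42, 76,84,89 ]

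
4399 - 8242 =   -  3843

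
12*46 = 552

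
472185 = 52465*9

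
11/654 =11/654 = 0.02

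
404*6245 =2522980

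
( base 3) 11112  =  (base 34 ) 3k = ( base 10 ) 122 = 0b1111010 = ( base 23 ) 57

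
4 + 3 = 7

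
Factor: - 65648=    - 2^4*11^1*373^1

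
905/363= 905/363 = 2.49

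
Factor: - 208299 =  - 3^1*7^2*13^1*109^1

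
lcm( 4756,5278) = 432796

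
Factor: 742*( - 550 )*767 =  - 313012700 = - 2^2*5^2*7^1*11^1*13^1*53^1*59^1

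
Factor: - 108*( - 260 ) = 2^4*3^3 *5^1*13^1   =  28080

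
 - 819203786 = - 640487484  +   - 178716302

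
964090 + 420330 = 1384420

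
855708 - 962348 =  - 106640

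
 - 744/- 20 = 37 + 1/5 = 37.20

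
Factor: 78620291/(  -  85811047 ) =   -  7^ ( - 1) * 17^1*4624723^1*12258721^ ( - 1 )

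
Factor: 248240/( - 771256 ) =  -2^1*5^1*17^ ( - 1)*29^1*53^( - 1 ) =-290/901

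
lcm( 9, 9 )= 9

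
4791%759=237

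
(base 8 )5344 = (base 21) 66G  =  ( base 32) 2N4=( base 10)2788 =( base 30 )32S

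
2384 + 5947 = 8331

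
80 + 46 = 126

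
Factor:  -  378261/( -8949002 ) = 2^( - 1)*3^2 * 13^1 * 53^1*59^( - 1) * 61^1*181^( - 1 )*419^(-1)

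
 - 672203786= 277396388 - 949600174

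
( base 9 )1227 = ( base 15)411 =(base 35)q6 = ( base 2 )1110010100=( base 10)916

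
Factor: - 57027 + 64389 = 7362 = 2^1*3^2*409^1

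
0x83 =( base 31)47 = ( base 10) 131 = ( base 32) 43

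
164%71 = 22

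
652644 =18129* 36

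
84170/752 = 111 + 349/376 = 111.93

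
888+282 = 1170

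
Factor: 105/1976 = 2^( - 3)*3^1*5^1*7^1*13^( - 1)*19^( - 1)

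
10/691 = 10/691=0.01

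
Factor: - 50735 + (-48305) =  - 2^5*5^1*619^1 = - 99040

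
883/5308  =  883/5308 = 0.17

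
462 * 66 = 30492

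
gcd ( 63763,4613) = 7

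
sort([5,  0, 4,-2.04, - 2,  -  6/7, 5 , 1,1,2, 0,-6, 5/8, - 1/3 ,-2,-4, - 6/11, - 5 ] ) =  [ - 6,  -  5, -4, - 2.04,  -  2, - 2, - 6/7, - 6/11 , - 1/3, 0,0, 5/8, 1 , 1, 2,  4,  5, 5] 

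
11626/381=30 + 196/381 = 30.51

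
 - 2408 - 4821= - 7229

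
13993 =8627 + 5366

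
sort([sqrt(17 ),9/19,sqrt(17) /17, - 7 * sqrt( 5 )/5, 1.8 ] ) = [ - 7*sqrt( 5) /5,sqrt( 17)/17,9/19, 1.8,sqrt(17) ] 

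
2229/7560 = 743/2520 = 0.29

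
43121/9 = 43121/9 = 4791.22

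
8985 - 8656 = 329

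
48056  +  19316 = 67372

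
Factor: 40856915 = 5^1*11^1*31^2*773^1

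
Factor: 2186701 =11^1*269^1*739^1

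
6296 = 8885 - 2589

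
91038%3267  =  2829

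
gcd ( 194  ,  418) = 2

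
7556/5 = 7556/5 = 1511.20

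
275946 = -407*( - 678)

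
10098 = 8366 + 1732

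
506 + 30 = 536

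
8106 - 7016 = 1090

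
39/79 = 39/79 =0.49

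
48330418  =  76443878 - 28113460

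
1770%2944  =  1770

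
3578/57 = 62+44/57=62.77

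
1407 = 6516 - 5109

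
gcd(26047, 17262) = 7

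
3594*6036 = 21693384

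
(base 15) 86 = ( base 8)176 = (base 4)1332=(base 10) 126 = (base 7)240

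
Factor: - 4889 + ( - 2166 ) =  -7055 = - 5^1*17^1*83^1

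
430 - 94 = 336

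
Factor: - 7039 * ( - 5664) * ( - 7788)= - 2^7*3^2*11^1*59^2*7039^1= - 310498962048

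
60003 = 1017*59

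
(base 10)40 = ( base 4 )220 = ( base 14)2c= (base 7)55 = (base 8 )50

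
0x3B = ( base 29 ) 21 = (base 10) 59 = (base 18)35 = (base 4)323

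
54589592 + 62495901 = 117085493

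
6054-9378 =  - 3324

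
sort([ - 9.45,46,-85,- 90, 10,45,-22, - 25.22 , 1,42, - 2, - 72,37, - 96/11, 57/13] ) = [ - 90, - 85,  -  72, - 25.22, - 22 ,  -  9.45,  -  96/11, - 2,1,57/13,10, 37,42,45,46 ]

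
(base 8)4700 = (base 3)10102110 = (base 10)2496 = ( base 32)2e0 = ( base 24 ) 480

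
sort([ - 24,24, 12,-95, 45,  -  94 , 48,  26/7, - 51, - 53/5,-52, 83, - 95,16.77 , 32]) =[ - 95, - 95, - 94, - 52, - 51, - 24, - 53/5, 26/7,12,  16.77, 24, 32, 45,48,83]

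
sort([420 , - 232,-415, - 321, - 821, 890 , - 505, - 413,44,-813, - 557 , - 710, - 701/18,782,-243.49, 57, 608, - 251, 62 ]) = [ - 821 , - 813,-710,  -  557, - 505, - 415 , - 413,-321, - 251,  -  243.49 , - 232, - 701/18,44, 57, 62,420,608,782, 890 ] 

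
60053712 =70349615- 10295903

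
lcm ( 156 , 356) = 13884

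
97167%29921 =7404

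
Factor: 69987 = 3^1*41^1*569^1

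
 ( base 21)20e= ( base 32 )s0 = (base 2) 1110000000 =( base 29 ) 11q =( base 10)896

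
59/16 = 3 + 11/16 = 3.69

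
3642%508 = 86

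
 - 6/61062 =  - 1/10177=- 0.00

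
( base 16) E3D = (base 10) 3645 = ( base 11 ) 2814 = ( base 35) 2y5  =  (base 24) 67l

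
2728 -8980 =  - 6252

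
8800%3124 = 2552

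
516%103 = 1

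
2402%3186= 2402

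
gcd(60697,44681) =91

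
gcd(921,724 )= 1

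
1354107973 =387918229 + 966189744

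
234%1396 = 234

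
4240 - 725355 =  - 721115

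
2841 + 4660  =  7501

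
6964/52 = 133+12/13 = 133.92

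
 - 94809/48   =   - 31603/16 = - 1975.19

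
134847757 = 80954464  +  53893293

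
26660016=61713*432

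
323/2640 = 323/2640 = 0.12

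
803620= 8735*92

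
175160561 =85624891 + 89535670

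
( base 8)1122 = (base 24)10I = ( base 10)594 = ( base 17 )20G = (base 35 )gy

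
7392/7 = 1056 =1056.00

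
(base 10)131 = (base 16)83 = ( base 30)4b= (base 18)75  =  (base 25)56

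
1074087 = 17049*63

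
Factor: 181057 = 331^1 * 547^1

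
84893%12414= 10409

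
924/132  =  7 =7.00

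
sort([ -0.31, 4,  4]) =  [ - 0.31,4, 4] 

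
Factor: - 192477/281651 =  - 3^1 *83^1 * 773^1*281651^( - 1) 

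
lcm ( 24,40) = 120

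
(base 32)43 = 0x83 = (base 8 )203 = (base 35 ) 3Q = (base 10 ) 131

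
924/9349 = 924/9349=0.10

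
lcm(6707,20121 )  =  20121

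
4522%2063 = 396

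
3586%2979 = 607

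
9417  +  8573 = 17990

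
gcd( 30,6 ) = 6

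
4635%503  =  108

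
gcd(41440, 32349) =1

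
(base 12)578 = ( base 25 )17C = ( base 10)812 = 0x32C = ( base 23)1C7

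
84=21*4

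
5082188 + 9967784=15049972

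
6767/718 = 9  +  305/718 = 9.42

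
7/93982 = 1/13426 = 0.00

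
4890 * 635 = 3105150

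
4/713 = 4/713 = 0.01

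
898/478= 1+210/239=1.88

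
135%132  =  3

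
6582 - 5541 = 1041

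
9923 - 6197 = 3726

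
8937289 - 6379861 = 2557428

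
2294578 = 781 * 2938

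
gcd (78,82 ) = 2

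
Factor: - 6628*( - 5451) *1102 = 39814409256 =2^3*3^1*19^1*23^1*29^1*79^1*1657^1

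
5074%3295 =1779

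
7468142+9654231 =17122373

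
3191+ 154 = 3345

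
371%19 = 10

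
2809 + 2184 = 4993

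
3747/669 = 5 + 134/223= 5.60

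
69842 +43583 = 113425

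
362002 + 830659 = 1192661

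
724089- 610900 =113189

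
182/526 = 91/263 = 0.35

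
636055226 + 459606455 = 1095661681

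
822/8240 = 411/4120= 0.10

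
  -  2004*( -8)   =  16032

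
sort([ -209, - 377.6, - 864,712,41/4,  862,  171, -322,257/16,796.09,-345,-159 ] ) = [ - 864, - 377.6, - 345, - 322, - 209, - 159,  41/4, 257/16 , 171,712, 796.09,862 ]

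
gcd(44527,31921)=1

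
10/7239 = 10/7239 = 0.00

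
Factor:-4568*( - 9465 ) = 2^3*3^1 * 5^1 * 571^1*631^1 = 43236120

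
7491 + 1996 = 9487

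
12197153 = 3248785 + 8948368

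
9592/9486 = 4796/4743= 1.01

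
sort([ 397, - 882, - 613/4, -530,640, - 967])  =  [ - 967,- 882, - 530, - 613/4, 397,640 ]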